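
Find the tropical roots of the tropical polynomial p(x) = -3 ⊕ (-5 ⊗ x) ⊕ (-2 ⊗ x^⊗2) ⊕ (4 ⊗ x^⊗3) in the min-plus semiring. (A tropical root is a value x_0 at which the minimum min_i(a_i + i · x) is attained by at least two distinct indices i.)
Roots: {-6, -3, 2}

Each tropical root is a break point of the lower envelope of the lines y = a_i + i · x (there are 4 lines, with slopes 0, 1, ..., 3). Only the lines that attain the minimum somewhere contribute to roots; other lines are dominated. Here the surviving (envelope) indices are i = 3, i = 2, i = 1, i = 0.
Intersections between consecutive envelope lines give the roots: for adjacent envelope indices i < j the intersection is x = (a_i − a_j) / (j − i). Reading off the sorted break points: {-6, -3, 2}.
Verification: at each break x_0, at least two indices attain the minimum of min_i(a_i + i · x_0).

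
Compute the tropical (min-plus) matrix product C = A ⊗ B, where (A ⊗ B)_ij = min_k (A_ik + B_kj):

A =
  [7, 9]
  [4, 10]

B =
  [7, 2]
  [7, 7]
A ⊗ B =
  [14, 9]
  [11, 6]

Apply the min-plus product entry-by-entry:
  C[0][0] = min over k of (A[0][0] + B[0][0] = 7 + 7 = 14, A[0][1] + B[1][0] = 9 + 7 = 16) = 14 (attained at k = 0)
  C[0][1] = min over k of (A[0][0] + B[0][1] = 7 + 2 = 9, A[0][1] + B[1][1] = 9 + 7 = 16) = 9 (attained at k = 0)
  C[1][0] = min over k of (A[1][0] + B[0][0] = 4 + 7 = 11, A[1][1] + B[1][0] = 10 + 7 = 17) = 11 (attained at k = 0)
  C[1][1] = min over k of (A[1][0] + B[0][1] = 4 + 2 = 6, A[1][1] + B[1][1] = 10 + 7 = 17) = 6 (attained at k = 0)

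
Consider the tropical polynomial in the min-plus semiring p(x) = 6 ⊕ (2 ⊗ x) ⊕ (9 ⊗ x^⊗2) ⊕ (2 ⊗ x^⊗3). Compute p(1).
p(1) = 3

A tropical monomial a ⊗ x^⊗i evaluates to a + i · x. Evaluating each term at x = 1:
  Term 0 contributes 6 + 0 · 1 = 6
  Term 1 contributes 2 + 1 · 1 = 3
  Term 2 contributes 9 + 2 · 1 = 11
  Term 3 contributes 2 + 3 · 1 = 5
p(1) = ⊕ of these = min[6, 3, 11, 5] = 3.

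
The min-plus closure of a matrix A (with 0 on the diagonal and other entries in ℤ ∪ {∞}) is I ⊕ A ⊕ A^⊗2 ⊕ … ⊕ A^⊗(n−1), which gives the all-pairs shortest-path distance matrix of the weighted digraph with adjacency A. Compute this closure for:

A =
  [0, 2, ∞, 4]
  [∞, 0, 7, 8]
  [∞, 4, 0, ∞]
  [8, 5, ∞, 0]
Closure =
  [0, 2, 9, 4]
  [16, 0, 7, 8]
  [20, 4, 0, 12]
  [8, 5, 12, 0]

This is the Floyd-Warshall all-pairs shortest-path computation. For each intermediate vertex k = 0, 1, …, 3, update dist[i][j] ← min(dist[i][j], dist[i][k] + dist[k][j]). The final matrix gives, for each (i, j), the minimum total weight of any directed path from i to j (possibly empty when i = j).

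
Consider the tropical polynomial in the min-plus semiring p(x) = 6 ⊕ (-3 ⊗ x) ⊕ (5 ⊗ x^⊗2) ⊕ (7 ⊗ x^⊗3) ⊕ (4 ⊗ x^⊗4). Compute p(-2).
p(-2) = -5

A tropical monomial a ⊗ x^⊗i evaluates to a + i · x. Evaluating each term at x = -2:
  Term 0 contributes 6 + 0 · -2 = 6
  Term 1 contributes -3 + 1 · -2 = -5
  Term 2 contributes 5 + 2 · -2 = 1
  Term 3 contributes 7 + 3 · -2 = 1
  Term 4 contributes 4 + 4 · -2 = -4
p(-2) = ⊕ of these = min[6, -5, 1, 1, -4] = -5.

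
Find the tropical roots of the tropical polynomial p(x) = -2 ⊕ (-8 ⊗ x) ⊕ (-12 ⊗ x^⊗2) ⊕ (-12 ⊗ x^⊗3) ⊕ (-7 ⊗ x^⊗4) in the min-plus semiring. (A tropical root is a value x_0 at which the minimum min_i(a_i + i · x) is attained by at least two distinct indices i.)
Roots: {-5, 0, 4, 6}

Each tropical root is a break point of the lower envelope of the lines y = a_i + i · x (there are 5 lines, with slopes 0, 1, ..., 4). Only the lines that attain the minimum somewhere contribute to roots; other lines are dominated. Here the surviving (envelope) indices are i = 4, i = 3, i = 2, i = 1, i = 0.
Intersections between consecutive envelope lines give the roots: for adjacent envelope indices i < j the intersection is x = (a_i − a_j) / (j − i). Reading off the sorted break points: {-5, 0, 4, 6}.
Verification: at each break x_0, at least two indices attain the minimum of min_i(a_i + i · x_0).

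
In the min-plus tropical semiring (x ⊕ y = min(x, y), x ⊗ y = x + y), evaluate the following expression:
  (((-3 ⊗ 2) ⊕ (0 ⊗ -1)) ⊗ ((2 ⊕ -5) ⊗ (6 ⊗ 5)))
(((-3 ⊗ 2) ⊕ (0 ⊗ -1)) ⊗ ((2 ⊕ -5) ⊗ (6 ⊗ 5))) = 5

Expand innermost to outermost. Recall ⊕ takes the minimum of its arguments and ⊗ takes their sum. Working out the expression (((-3 ⊗ 2) ⊕ (0 ⊗ -1)) ⊗ ((2 ⊕ -5) ⊗ (6 ⊗ 5))) gives 5.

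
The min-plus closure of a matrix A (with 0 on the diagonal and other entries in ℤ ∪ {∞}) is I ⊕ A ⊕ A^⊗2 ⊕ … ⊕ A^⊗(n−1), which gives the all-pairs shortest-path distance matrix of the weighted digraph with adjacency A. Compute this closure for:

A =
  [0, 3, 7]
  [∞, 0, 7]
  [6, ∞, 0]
Closure =
  [0, 3, 7]
  [13, 0, 7]
  [6, 9, 0]

This is the Floyd-Warshall all-pairs shortest-path computation. For each intermediate vertex k = 0, 1, …, 2, update dist[i][j] ← min(dist[i][j], dist[i][k] + dist[k][j]). The final matrix gives, for each (i, j), the minimum total weight of any directed path from i to j (possibly empty when i = j).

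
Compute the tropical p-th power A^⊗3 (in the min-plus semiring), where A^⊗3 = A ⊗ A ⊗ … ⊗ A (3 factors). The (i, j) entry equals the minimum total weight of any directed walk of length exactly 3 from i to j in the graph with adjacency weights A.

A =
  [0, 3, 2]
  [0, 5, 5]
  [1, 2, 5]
A^⊗3 =
  [0, 3, 2]
  [0, 3, 2]
  [1, 4, 3]

Each entry (A^⊗3)_ij equals the minimum over all length-3 walks i = v_0 → v_1 → … → v_3 = j of Σ_t A[v_t][v_{t+1}]. For example, for (i, j) = (0, 2) we minimise over 9 possible intermediate vertex sequences; the minimum is 2, attained along the walk 0 → 0 → 0 → 2.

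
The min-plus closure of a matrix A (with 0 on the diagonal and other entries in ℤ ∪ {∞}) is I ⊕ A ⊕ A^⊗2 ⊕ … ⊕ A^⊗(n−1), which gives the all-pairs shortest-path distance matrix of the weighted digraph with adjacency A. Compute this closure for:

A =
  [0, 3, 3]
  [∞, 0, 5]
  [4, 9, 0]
Closure =
  [0, 3, 3]
  [9, 0, 5]
  [4, 7, 0]

This is the Floyd-Warshall all-pairs shortest-path computation. For each intermediate vertex k = 0, 1, …, 2, update dist[i][j] ← min(dist[i][j], dist[i][k] + dist[k][j]). The final matrix gives, for each (i, j), the minimum total weight of any directed path from i to j (possibly empty when i = j).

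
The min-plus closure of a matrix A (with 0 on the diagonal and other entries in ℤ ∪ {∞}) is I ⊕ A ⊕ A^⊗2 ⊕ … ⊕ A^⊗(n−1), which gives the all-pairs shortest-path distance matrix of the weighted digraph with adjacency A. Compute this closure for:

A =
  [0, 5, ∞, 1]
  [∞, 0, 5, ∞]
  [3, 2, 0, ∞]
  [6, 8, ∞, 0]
Closure =
  [0, 5, 10, 1]
  [8, 0, 5, 9]
  [3, 2, 0, 4]
  [6, 8, 13, 0]

This is the Floyd-Warshall all-pairs shortest-path computation. For each intermediate vertex k = 0, 1, …, 3, update dist[i][j] ← min(dist[i][j], dist[i][k] + dist[k][j]). The final matrix gives, for each (i, j), the minimum total weight of any directed path from i to j (possibly empty when i = j).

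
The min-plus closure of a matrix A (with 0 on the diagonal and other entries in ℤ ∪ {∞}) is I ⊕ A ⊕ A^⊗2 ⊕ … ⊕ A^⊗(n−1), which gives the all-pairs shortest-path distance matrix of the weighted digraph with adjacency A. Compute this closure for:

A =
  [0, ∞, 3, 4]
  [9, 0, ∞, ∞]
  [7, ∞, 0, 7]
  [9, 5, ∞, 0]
Closure =
  [0, 9, 3, 4]
  [9, 0, 12, 13]
  [7, 12, 0, 7]
  [9, 5, 12, 0]

This is the Floyd-Warshall all-pairs shortest-path computation. For each intermediate vertex k = 0, 1, …, 3, update dist[i][j] ← min(dist[i][j], dist[i][k] + dist[k][j]). The final matrix gives, for each (i, j), the minimum total weight of any directed path from i to j (possibly empty when i = j).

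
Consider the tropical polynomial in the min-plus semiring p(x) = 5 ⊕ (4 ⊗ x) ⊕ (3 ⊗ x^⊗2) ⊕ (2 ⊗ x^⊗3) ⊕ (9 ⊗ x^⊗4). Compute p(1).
p(1) = 5

A tropical monomial a ⊗ x^⊗i evaluates to a + i · x. Evaluating each term at x = 1:
  Term 0 contributes 5 + 0 · 1 = 5
  Term 1 contributes 4 + 1 · 1 = 5
  Term 2 contributes 3 + 2 · 1 = 5
  Term 3 contributes 2 + 3 · 1 = 5
  Term 4 contributes 9 + 4 · 1 = 13
p(1) = ⊕ of these = min[5, 5, 5, 5, 13] = 5.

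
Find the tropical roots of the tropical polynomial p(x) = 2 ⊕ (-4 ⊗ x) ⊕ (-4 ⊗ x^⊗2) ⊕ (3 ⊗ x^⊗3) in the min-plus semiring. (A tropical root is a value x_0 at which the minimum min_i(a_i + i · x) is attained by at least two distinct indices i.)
Roots: {-7, 0, 6}

Each tropical root is a break point of the lower envelope of the lines y = a_i + i · x (there are 4 lines, with slopes 0, 1, ..., 3). Only the lines that attain the minimum somewhere contribute to roots; other lines are dominated. Here the surviving (envelope) indices are i = 3, i = 2, i = 1, i = 0.
Intersections between consecutive envelope lines give the roots: for adjacent envelope indices i < j the intersection is x = (a_i − a_j) / (j − i). Reading off the sorted break points: {-7, 0, 6}.
Verification: at each break x_0, at least two indices attain the minimum of min_i(a_i + i · x_0).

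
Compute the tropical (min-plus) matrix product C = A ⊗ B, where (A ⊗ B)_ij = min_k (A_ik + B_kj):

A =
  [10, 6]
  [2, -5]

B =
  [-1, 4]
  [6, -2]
A ⊗ B =
  [9, 4]
  [1, -7]

Apply the min-plus product entry-by-entry:
  C[0][0] = min over k of (A[0][0] + B[0][0] = 10 + -1 = 9, A[0][1] + B[1][0] = 6 + 6 = 12) = 9 (attained at k = 0)
  C[0][1] = min over k of (A[0][0] + B[0][1] = 10 + 4 = 14, A[0][1] + B[1][1] = 6 + -2 = 4) = 4 (attained at k = 1)
  C[1][0] = min over k of (A[1][0] + B[0][0] = 2 + -1 = 1, A[1][1] + B[1][0] = -5 + 6 = 1) = 1 (attained at k = 0)
  C[1][1] = min over k of (A[1][0] + B[0][1] = 2 + 4 = 6, A[1][1] + B[1][1] = -5 + -2 = -7) = -7 (attained at k = 1)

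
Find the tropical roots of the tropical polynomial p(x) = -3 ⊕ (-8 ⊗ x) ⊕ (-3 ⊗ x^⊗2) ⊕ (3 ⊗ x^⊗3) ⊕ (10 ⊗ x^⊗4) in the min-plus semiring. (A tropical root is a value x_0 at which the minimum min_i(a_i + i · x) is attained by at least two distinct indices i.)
Roots: {-7, -6, -5, 5}

Each tropical root is a break point of the lower envelope of the lines y = a_i + i · x (there are 5 lines, with slopes 0, 1, ..., 4). Only the lines that attain the minimum somewhere contribute to roots; other lines are dominated. Here the surviving (envelope) indices are i = 4, i = 3, i = 2, i = 1, i = 0.
Intersections between consecutive envelope lines give the roots: for adjacent envelope indices i < j the intersection is x = (a_i − a_j) / (j − i). Reading off the sorted break points: {-7, -6, -5, 5}.
Verification: at each break x_0, at least two indices attain the minimum of min_i(a_i + i · x_0).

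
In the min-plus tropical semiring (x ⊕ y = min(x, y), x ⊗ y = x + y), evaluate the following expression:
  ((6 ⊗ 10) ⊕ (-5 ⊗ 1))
((6 ⊗ 10) ⊕ (-5 ⊗ 1)) = -4

Expand innermost to outermost. Recall ⊕ takes the minimum of its arguments and ⊗ takes their sum. Working out the expression ((6 ⊗ 10) ⊕ (-5 ⊗ 1)) gives -4.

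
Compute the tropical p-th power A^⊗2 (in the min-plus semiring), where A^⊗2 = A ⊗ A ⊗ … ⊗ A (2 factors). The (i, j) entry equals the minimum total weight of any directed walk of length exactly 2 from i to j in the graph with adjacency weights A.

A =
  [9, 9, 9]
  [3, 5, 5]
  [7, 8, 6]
A^⊗2 =
  [12, 14, 14]
  [8, 10, 10]
  [11, 13, 12]

Each entry (A^⊗2)_ij equals the minimum over all length-2 walks i = v_0 → v_1 → … → v_2 = j of Σ_t A[v_t][v_{t+1}]. For example, for (i, j) = (0, 2) we minimise over 3 possible intermediate vertex sequences; the minimum is 14, attained along the walk 0 → 1 → 2.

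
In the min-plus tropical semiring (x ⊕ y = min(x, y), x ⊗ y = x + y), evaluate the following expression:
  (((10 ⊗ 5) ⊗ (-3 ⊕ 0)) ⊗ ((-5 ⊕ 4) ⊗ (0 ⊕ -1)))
(((10 ⊗ 5) ⊗ (-3 ⊕ 0)) ⊗ ((-5 ⊕ 4) ⊗ (0 ⊕ -1))) = 6

Expand innermost to outermost. Recall ⊕ takes the minimum of its arguments and ⊗ takes their sum. Working out the expression (((10 ⊗ 5) ⊗ (-3 ⊕ 0)) ⊗ ((-5 ⊕ 4) ⊗ (0 ⊕ -1))) gives 6.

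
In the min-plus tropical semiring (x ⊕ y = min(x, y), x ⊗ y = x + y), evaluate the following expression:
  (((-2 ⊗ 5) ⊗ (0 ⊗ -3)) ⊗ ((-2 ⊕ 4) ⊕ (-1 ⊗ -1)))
(((-2 ⊗ 5) ⊗ (0 ⊗ -3)) ⊗ ((-2 ⊕ 4) ⊕ (-1 ⊗ -1))) = -2

Expand innermost to outermost. Recall ⊕ takes the minimum of its arguments and ⊗ takes their sum. Working out the expression (((-2 ⊗ 5) ⊗ (0 ⊗ -3)) ⊗ ((-2 ⊕ 4) ⊕ (-1 ⊗ -1))) gives -2.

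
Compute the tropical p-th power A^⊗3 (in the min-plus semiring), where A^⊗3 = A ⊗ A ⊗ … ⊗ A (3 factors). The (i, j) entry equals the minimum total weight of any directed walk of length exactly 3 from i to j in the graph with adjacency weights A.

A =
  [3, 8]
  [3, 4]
A^⊗3 =
  [9, 14]
  [9, 12]

Each entry (A^⊗3)_ij equals the minimum over all length-3 walks i = v_0 → v_1 → … → v_3 = j of Σ_t A[v_t][v_{t+1}]. For example, for (i, j) = (0, 1) we minimise over 4 possible intermediate vertex sequences; the minimum is 14, attained along the walk 0 → 0 → 0 → 1.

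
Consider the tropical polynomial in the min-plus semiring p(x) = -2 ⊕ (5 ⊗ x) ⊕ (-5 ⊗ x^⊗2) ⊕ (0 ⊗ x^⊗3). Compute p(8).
p(8) = -2

A tropical monomial a ⊗ x^⊗i evaluates to a + i · x. Evaluating each term at x = 8:
  Term 0 contributes -2 + 0 · 8 = -2
  Term 1 contributes 5 + 1 · 8 = 13
  Term 2 contributes -5 + 2 · 8 = 11
  Term 3 contributes 0 + 3 · 8 = 24
p(8) = ⊕ of these = min[-2, 13, 11, 24] = -2.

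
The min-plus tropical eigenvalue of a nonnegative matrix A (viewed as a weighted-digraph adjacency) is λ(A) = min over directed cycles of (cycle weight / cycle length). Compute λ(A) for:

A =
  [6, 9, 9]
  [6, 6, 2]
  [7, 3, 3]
λ(A) = 5/2

Enumerate directed cycles and compute their means (weight / length). Sample:
  cycle 0 → 0: weight = 6, length = 1, mean = 6/1 ≈ 6.000
  cycle 1 → 1: weight = 6, length = 1, mean = 6/1 ≈ 6.000
  cycle 2 → 2: weight = 3, length = 1, mean = 3/1 ≈ 3.000
  cycle 0 → 1 → 0: weight = 15, length = 2, mean = 15/2 ≈ 7.500
  cycle 0 → 2 → 0: weight = 16, length = 2, mean = 16/2 ≈ 8.000
  cycle 1 → 0 → 1: weight = 15, length = 2, mean = 15/2 ≈ 7.500
Minimum mean = 2.500, attained e.g. along the cycle 1 → 2 → 1 with weight 5 and length 2. So λ(A) = 5/2 = 5/2.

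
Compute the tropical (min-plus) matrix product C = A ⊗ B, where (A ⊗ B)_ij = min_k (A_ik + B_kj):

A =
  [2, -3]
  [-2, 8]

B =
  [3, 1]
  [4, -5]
A ⊗ B =
  [1, -8]
  [1, -1]

Apply the min-plus product entry-by-entry:
  C[0][0] = min over k of (A[0][0] + B[0][0] = 2 + 3 = 5, A[0][1] + B[1][0] = -3 + 4 = 1) = 1 (attained at k = 1)
  C[0][1] = min over k of (A[0][0] + B[0][1] = 2 + 1 = 3, A[0][1] + B[1][1] = -3 + -5 = -8) = -8 (attained at k = 1)
  C[1][0] = min over k of (A[1][0] + B[0][0] = -2 + 3 = 1, A[1][1] + B[1][0] = 8 + 4 = 12) = 1 (attained at k = 0)
  C[1][1] = min over k of (A[1][0] + B[0][1] = -2 + 1 = -1, A[1][1] + B[1][1] = 8 + -5 = 3) = -1 (attained at k = 0)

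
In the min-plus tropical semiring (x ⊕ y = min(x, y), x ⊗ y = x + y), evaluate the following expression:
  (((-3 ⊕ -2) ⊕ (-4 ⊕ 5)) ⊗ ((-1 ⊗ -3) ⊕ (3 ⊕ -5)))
(((-3 ⊕ -2) ⊕ (-4 ⊕ 5)) ⊗ ((-1 ⊗ -3) ⊕ (3 ⊕ -5))) = -9

Expand innermost to outermost. Recall ⊕ takes the minimum of its arguments and ⊗ takes their sum. Working out the expression (((-3 ⊕ -2) ⊕ (-4 ⊕ 5)) ⊗ ((-1 ⊗ -3) ⊕ (3 ⊕ -5))) gives -9.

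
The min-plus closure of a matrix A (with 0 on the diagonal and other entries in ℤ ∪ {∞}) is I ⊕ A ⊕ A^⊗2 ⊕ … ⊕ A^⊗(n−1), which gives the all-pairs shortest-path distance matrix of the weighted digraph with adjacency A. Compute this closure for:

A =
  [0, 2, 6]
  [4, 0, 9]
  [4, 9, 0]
Closure =
  [0, 2, 6]
  [4, 0, 9]
  [4, 6, 0]

This is the Floyd-Warshall all-pairs shortest-path computation. For each intermediate vertex k = 0, 1, …, 2, update dist[i][j] ← min(dist[i][j], dist[i][k] + dist[k][j]). The final matrix gives, for each (i, j), the minimum total weight of any directed path from i to j (possibly empty when i = j).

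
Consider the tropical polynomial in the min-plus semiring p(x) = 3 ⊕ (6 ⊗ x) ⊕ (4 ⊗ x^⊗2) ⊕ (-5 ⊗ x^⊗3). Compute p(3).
p(3) = 3

A tropical monomial a ⊗ x^⊗i evaluates to a + i · x. Evaluating each term at x = 3:
  Term 0 contributes 3 + 0 · 3 = 3
  Term 1 contributes 6 + 1 · 3 = 9
  Term 2 contributes 4 + 2 · 3 = 10
  Term 3 contributes -5 + 3 · 3 = 4
p(3) = ⊕ of these = min[3, 9, 10, 4] = 3.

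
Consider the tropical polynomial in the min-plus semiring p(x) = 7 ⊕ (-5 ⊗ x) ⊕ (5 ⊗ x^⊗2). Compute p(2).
p(2) = -3

A tropical monomial a ⊗ x^⊗i evaluates to a + i · x. Evaluating each term at x = 2:
  Term 0 contributes 7 + 0 · 2 = 7
  Term 1 contributes -5 + 1 · 2 = -3
  Term 2 contributes 5 + 2 · 2 = 9
p(2) = ⊕ of these = min[7, -3, 9] = -3.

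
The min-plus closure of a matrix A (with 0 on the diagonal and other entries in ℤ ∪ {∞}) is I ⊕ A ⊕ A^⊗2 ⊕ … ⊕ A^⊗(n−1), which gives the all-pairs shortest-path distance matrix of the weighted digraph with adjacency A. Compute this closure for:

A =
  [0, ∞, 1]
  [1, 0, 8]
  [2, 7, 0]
Closure =
  [0, 8, 1]
  [1, 0, 2]
  [2, 7, 0]

This is the Floyd-Warshall all-pairs shortest-path computation. For each intermediate vertex k = 0, 1, …, 2, update dist[i][j] ← min(dist[i][j], dist[i][k] + dist[k][j]). The final matrix gives, for each (i, j), the minimum total weight of any directed path from i to j (possibly empty when i = j).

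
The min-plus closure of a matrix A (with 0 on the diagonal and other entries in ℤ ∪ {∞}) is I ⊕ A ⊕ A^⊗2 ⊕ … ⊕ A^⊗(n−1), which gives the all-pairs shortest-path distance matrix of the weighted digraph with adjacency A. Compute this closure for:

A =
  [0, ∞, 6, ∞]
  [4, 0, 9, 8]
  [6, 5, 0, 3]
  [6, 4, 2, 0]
Closure =
  [0, 11, 6, 9]
  [4, 0, 9, 8]
  [6, 5, 0, 3]
  [6, 4, 2, 0]

This is the Floyd-Warshall all-pairs shortest-path computation. For each intermediate vertex k = 0, 1, …, 3, update dist[i][j] ← min(dist[i][j], dist[i][k] + dist[k][j]). The final matrix gives, for each (i, j), the minimum total weight of any directed path from i to j (possibly empty when i = j).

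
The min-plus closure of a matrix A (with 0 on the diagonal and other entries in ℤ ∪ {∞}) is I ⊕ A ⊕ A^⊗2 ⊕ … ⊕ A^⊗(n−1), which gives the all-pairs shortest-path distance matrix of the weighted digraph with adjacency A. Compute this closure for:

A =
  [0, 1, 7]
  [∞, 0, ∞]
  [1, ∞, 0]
Closure =
  [0, 1, 7]
  [∞, 0, ∞]
  [1, 2, 0]

This is the Floyd-Warshall all-pairs shortest-path computation. For each intermediate vertex k = 0, 1, …, 2, update dist[i][j] ← min(dist[i][j], dist[i][k] + dist[k][j]). The final matrix gives, for each (i, j), the minimum total weight of any directed path from i to j (possibly empty when i = j).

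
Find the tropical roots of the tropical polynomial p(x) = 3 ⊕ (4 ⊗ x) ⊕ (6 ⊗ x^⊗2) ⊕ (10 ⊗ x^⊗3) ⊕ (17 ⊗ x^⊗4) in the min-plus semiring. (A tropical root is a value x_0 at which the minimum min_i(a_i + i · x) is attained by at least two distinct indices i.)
Roots: {-7, -4, -2, -1}

Each tropical root is a break point of the lower envelope of the lines y = a_i + i · x (there are 5 lines, with slopes 0, 1, ..., 4). Only the lines that attain the minimum somewhere contribute to roots; other lines are dominated. Here the surviving (envelope) indices are i = 4, i = 3, i = 2, i = 1, i = 0.
Intersections between consecutive envelope lines give the roots: for adjacent envelope indices i < j the intersection is x = (a_i − a_j) / (j − i). Reading off the sorted break points: {-7, -4, -2, -1}.
Verification: at each break x_0, at least two indices attain the minimum of min_i(a_i + i · x_0).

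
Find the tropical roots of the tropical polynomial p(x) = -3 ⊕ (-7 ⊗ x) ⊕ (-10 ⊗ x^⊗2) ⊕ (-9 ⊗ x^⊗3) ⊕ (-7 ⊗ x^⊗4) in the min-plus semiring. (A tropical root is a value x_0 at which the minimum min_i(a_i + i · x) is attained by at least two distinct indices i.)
Roots: {-2, -1, 3, 4}

Each tropical root is a break point of the lower envelope of the lines y = a_i + i · x (there are 5 lines, with slopes 0, 1, ..., 4). Only the lines that attain the minimum somewhere contribute to roots; other lines are dominated. Here the surviving (envelope) indices are i = 4, i = 3, i = 2, i = 1, i = 0.
Intersections between consecutive envelope lines give the roots: for adjacent envelope indices i < j the intersection is x = (a_i − a_j) / (j − i). Reading off the sorted break points: {-2, -1, 3, 4}.
Verification: at each break x_0, at least two indices attain the minimum of min_i(a_i + i · x_0).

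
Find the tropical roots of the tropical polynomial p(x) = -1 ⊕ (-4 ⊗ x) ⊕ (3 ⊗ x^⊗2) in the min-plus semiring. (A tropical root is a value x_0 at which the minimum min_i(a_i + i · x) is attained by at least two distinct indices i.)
Roots: {-7, 3}

Each tropical root is a break point of the lower envelope of the lines y = a_i + i · x (there are 3 lines, with slopes 0, 1, ..., 2). Only the lines that attain the minimum somewhere contribute to roots; other lines are dominated. Here the surviving (envelope) indices are i = 2, i = 1, i = 0.
Intersections between consecutive envelope lines give the roots: for adjacent envelope indices i < j the intersection is x = (a_i − a_j) / (j − i). Reading off the sorted break points: {-7, 3}.
Verification: at each break x_0, at least two indices attain the minimum of min_i(a_i + i · x_0).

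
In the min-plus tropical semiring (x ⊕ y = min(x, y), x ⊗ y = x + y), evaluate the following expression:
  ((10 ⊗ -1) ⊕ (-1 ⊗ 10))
((10 ⊗ -1) ⊕ (-1 ⊗ 10)) = 9

Expand innermost to outermost. Recall ⊕ takes the minimum of its arguments and ⊗ takes their sum. Working out the expression ((10 ⊗ -1) ⊕ (-1 ⊗ 10)) gives 9.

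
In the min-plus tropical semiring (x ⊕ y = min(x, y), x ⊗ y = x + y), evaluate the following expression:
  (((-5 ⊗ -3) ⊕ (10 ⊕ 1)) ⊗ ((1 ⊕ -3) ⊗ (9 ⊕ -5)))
(((-5 ⊗ -3) ⊕ (10 ⊕ 1)) ⊗ ((1 ⊕ -3) ⊗ (9 ⊕ -5))) = -16

Expand innermost to outermost. Recall ⊕ takes the minimum of its arguments and ⊗ takes their sum. Working out the expression (((-5 ⊗ -3) ⊕ (10 ⊕ 1)) ⊗ ((1 ⊕ -3) ⊗ (9 ⊕ -5))) gives -16.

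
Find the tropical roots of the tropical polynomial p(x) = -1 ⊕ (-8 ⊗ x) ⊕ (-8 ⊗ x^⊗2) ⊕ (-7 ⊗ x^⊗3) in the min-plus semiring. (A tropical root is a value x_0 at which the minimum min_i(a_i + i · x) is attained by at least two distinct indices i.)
Roots: {-1, 0, 7}

Each tropical root is a break point of the lower envelope of the lines y = a_i + i · x (there are 4 lines, with slopes 0, 1, ..., 3). Only the lines that attain the minimum somewhere contribute to roots; other lines are dominated. Here the surviving (envelope) indices are i = 3, i = 2, i = 1, i = 0.
Intersections between consecutive envelope lines give the roots: for adjacent envelope indices i < j the intersection is x = (a_i − a_j) / (j − i). Reading off the sorted break points: {-1, 0, 7}.
Verification: at each break x_0, at least two indices attain the minimum of min_i(a_i + i · x_0).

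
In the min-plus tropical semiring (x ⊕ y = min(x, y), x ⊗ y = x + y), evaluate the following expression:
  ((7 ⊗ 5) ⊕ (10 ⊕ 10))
((7 ⊗ 5) ⊕ (10 ⊕ 10)) = 10

Expand innermost to outermost. Recall ⊕ takes the minimum of its arguments and ⊗ takes their sum. Working out the expression ((7 ⊗ 5) ⊕ (10 ⊕ 10)) gives 10.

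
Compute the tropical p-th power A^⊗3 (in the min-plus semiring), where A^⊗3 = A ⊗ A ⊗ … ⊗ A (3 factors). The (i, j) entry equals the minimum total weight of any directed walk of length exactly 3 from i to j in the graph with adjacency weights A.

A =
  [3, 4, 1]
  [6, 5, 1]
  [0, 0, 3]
A^⊗3 =
  [4, 4, 2]
  [4, 4, 2]
  [1, 1, 4]

Each entry (A^⊗3)_ij equals the minimum over all length-3 walks i = v_0 → v_1 → … → v_3 = j of Σ_t A[v_t][v_{t+1}]. For example, for (i, j) = (0, 2) we minimise over 9 possible intermediate vertex sequences; the minimum is 2, attained along the walk 0 → 2 → 0 → 2.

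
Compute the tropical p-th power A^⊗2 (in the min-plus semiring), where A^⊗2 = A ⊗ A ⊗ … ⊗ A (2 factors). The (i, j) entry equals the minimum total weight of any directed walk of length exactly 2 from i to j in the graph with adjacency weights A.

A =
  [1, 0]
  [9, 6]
A^⊗2 =
  [2, 1]
  [10, 9]

Each entry (A^⊗2)_ij equals the minimum over all length-2 walks i = v_0 → v_1 → … → v_2 = j of Σ_t A[v_t][v_{t+1}]. For example, for (i, j) = (0, 1) we minimise over 2 possible intermediate vertex sequences; the minimum is 1, attained along the walk 0 → 0 → 1.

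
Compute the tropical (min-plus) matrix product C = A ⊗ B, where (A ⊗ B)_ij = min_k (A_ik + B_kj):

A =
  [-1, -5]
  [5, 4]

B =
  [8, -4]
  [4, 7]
A ⊗ B =
  [-1, -5]
  [8, 1]

Apply the min-plus product entry-by-entry:
  C[0][0] = min over k of (A[0][0] + B[0][0] = -1 + 8 = 7, A[0][1] + B[1][0] = -5 + 4 = -1) = -1 (attained at k = 1)
  C[0][1] = min over k of (A[0][0] + B[0][1] = -1 + -4 = -5, A[0][1] + B[1][1] = -5 + 7 = 2) = -5 (attained at k = 0)
  C[1][0] = min over k of (A[1][0] + B[0][0] = 5 + 8 = 13, A[1][1] + B[1][0] = 4 + 4 = 8) = 8 (attained at k = 1)
  C[1][1] = min over k of (A[1][0] + B[0][1] = 5 + -4 = 1, A[1][1] + B[1][1] = 4 + 7 = 11) = 1 (attained at k = 0)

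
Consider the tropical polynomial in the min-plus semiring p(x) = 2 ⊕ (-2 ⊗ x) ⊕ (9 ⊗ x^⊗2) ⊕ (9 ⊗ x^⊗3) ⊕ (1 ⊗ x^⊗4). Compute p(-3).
p(-3) = -11

A tropical monomial a ⊗ x^⊗i evaluates to a + i · x. Evaluating each term at x = -3:
  Term 0 contributes 2 + 0 · -3 = 2
  Term 1 contributes -2 + 1 · -3 = -5
  Term 2 contributes 9 + 2 · -3 = 3
  Term 3 contributes 9 + 3 · -3 = 0
  Term 4 contributes 1 + 4 · -3 = -11
p(-3) = ⊕ of these = min[2, -5, 3, 0, -11] = -11.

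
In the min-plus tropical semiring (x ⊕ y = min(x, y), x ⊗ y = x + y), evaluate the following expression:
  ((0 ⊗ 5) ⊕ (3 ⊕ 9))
((0 ⊗ 5) ⊕ (3 ⊕ 9)) = 3

Expand innermost to outermost. Recall ⊕ takes the minimum of its arguments and ⊗ takes their sum. Working out the expression ((0 ⊗ 5) ⊕ (3 ⊕ 9)) gives 3.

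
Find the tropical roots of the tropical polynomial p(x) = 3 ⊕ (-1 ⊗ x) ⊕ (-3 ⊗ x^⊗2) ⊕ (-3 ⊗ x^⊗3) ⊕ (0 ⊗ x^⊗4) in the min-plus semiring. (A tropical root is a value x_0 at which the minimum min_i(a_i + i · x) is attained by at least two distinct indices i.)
Roots: {-3, 0, 2, 4}

Each tropical root is a break point of the lower envelope of the lines y = a_i + i · x (there are 5 lines, with slopes 0, 1, ..., 4). Only the lines that attain the minimum somewhere contribute to roots; other lines are dominated. Here the surviving (envelope) indices are i = 4, i = 3, i = 2, i = 1, i = 0.
Intersections between consecutive envelope lines give the roots: for adjacent envelope indices i < j the intersection is x = (a_i − a_j) / (j − i). Reading off the sorted break points: {-3, 0, 2, 4}.
Verification: at each break x_0, at least two indices attain the minimum of min_i(a_i + i · x_0).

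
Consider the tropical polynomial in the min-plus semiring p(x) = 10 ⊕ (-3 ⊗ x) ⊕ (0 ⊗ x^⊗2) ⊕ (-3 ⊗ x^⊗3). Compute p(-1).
p(-1) = -6

A tropical monomial a ⊗ x^⊗i evaluates to a + i · x. Evaluating each term at x = -1:
  Term 0 contributes 10 + 0 · -1 = 10
  Term 1 contributes -3 + 1 · -1 = -4
  Term 2 contributes 0 + 2 · -1 = -2
  Term 3 contributes -3 + 3 · -1 = -6
p(-1) = ⊕ of these = min[10, -4, -2, -6] = -6.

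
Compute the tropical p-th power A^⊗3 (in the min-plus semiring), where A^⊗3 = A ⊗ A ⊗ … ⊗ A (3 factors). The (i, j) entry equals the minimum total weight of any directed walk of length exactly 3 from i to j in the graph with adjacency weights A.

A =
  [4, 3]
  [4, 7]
A^⊗3 =
  [11, 10]
  [11, 11]

Each entry (A^⊗3)_ij equals the minimum over all length-3 walks i = v_0 → v_1 → … → v_3 = j of Σ_t A[v_t][v_{t+1}]. For example, for (i, j) = (0, 1) we minimise over 4 possible intermediate vertex sequences; the minimum is 10, attained along the walk 0 → 1 → 0 → 1.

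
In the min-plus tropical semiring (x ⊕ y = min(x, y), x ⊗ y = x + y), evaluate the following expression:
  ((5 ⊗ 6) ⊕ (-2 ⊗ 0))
((5 ⊗ 6) ⊕ (-2 ⊗ 0)) = -2

Expand innermost to outermost. Recall ⊕ takes the minimum of its arguments and ⊗ takes their sum. Working out the expression ((5 ⊗ 6) ⊕ (-2 ⊗ 0)) gives -2.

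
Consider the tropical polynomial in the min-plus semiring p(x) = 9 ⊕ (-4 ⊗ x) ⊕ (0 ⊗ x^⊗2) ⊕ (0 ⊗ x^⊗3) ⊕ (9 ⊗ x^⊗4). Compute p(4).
p(4) = 0

A tropical monomial a ⊗ x^⊗i evaluates to a + i · x. Evaluating each term at x = 4:
  Term 0 contributes 9 + 0 · 4 = 9
  Term 1 contributes -4 + 1 · 4 = 0
  Term 2 contributes 0 + 2 · 4 = 8
  Term 3 contributes 0 + 3 · 4 = 12
  Term 4 contributes 9 + 4 · 4 = 25
p(4) = ⊕ of these = min[9, 0, 8, 12, 25] = 0.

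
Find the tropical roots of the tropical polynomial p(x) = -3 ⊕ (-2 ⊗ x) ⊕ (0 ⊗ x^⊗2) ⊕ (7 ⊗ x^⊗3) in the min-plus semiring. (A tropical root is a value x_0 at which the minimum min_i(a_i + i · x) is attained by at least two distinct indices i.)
Roots: {-7, -2, -1}

Each tropical root is a break point of the lower envelope of the lines y = a_i + i · x (there are 4 lines, with slopes 0, 1, ..., 3). Only the lines that attain the minimum somewhere contribute to roots; other lines are dominated. Here the surviving (envelope) indices are i = 3, i = 2, i = 1, i = 0.
Intersections between consecutive envelope lines give the roots: for adjacent envelope indices i < j the intersection is x = (a_i − a_j) / (j − i). Reading off the sorted break points: {-7, -2, -1}.
Verification: at each break x_0, at least two indices attain the minimum of min_i(a_i + i · x_0).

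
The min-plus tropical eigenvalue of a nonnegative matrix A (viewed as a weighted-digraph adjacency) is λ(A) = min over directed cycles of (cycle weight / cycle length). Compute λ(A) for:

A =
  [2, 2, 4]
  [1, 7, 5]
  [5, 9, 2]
λ(A) = 3/2

Enumerate directed cycles and compute their means (weight / length). Sample:
  cycle 0 → 0: weight = 2, length = 1, mean = 2/1 ≈ 2.000
  cycle 1 → 1: weight = 7, length = 1, mean = 7/1 ≈ 7.000
  cycle 2 → 2: weight = 2, length = 1, mean = 2/1 ≈ 2.000
  cycle 0 → 1 → 0: weight = 3, length = 2, mean = 3/2 ≈ 1.500
  cycle 0 → 2 → 0: weight = 9, length = 2, mean = 9/2 ≈ 4.500
  cycle 1 → 0 → 1: weight = 3, length = 2, mean = 3/2 ≈ 1.500
Minimum mean = 1.500, attained e.g. along the cycle 0 → 1 → 0 with weight 3 and length 2. So λ(A) = 3/2 = 3/2.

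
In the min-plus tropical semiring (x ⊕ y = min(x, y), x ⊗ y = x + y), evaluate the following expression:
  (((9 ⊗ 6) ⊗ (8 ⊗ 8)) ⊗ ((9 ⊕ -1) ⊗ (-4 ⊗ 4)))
(((9 ⊗ 6) ⊗ (8 ⊗ 8)) ⊗ ((9 ⊕ -1) ⊗ (-4 ⊗ 4))) = 30

Expand innermost to outermost. Recall ⊕ takes the minimum of its arguments and ⊗ takes their sum. Working out the expression (((9 ⊗ 6) ⊗ (8 ⊗ 8)) ⊗ ((9 ⊕ -1) ⊗ (-4 ⊗ 4))) gives 30.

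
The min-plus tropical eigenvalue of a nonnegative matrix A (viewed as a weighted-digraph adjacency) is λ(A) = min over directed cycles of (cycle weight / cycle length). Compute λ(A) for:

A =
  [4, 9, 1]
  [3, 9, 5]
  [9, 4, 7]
λ(A) = 8/3

Enumerate directed cycles and compute their means (weight / length). Sample:
  cycle 0 → 0: weight = 4, length = 1, mean = 4/1 ≈ 4.000
  cycle 1 → 1: weight = 9, length = 1, mean = 9/1 ≈ 9.000
  cycle 2 → 2: weight = 7, length = 1, mean = 7/1 ≈ 7.000
  cycle 0 → 1 → 0: weight = 12, length = 2, mean = 12/2 ≈ 6.000
  cycle 0 → 2 → 0: weight = 10, length = 2, mean = 10/2 ≈ 5.000
  cycle 1 → 0 → 1: weight = 12, length = 2, mean = 12/2 ≈ 6.000
Minimum mean = 2.667, attained e.g. along the cycle 0 → 2 → 1 → 0 with weight 8 and length 3. So λ(A) = 8/3 = 8/3.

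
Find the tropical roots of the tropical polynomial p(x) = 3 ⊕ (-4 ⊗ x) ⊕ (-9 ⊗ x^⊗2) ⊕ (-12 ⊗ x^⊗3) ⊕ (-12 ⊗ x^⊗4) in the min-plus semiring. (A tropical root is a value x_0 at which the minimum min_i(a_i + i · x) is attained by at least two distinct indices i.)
Roots: {0, 3, 5, 7}

Each tropical root is a break point of the lower envelope of the lines y = a_i + i · x (there are 5 lines, with slopes 0, 1, ..., 4). Only the lines that attain the minimum somewhere contribute to roots; other lines are dominated. Here the surviving (envelope) indices are i = 4, i = 3, i = 2, i = 1, i = 0.
Intersections between consecutive envelope lines give the roots: for adjacent envelope indices i < j the intersection is x = (a_i − a_j) / (j − i). Reading off the sorted break points: {0, 3, 5, 7}.
Verification: at each break x_0, at least two indices attain the minimum of min_i(a_i + i · x_0).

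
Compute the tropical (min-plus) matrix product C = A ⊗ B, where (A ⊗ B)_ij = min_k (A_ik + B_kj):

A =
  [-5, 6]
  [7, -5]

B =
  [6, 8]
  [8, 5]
A ⊗ B =
  [1, 3]
  [3, 0]

Apply the min-plus product entry-by-entry:
  C[0][0] = min over k of (A[0][0] + B[0][0] = -5 + 6 = 1, A[0][1] + B[1][0] = 6 + 8 = 14) = 1 (attained at k = 0)
  C[0][1] = min over k of (A[0][0] + B[0][1] = -5 + 8 = 3, A[0][1] + B[1][1] = 6 + 5 = 11) = 3 (attained at k = 0)
  C[1][0] = min over k of (A[1][0] + B[0][0] = 7 + 6 = 13, A[1][1] + B[1][0] = -5 + 8 = 3) = 3 (attained at k = 1)
  C[1][1] = min over k of (A[1][0] + B[0][1] = 7 + 8 = 15, A[1][1] + B[1][1] = -5 + 5 = 0) = 0 (attained at k = 1)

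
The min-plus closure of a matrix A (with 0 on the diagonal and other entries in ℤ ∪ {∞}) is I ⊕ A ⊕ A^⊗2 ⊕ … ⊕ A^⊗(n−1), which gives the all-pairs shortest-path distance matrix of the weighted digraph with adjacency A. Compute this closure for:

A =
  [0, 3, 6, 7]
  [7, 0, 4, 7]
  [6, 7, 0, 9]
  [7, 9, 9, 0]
Closure =
  [0, 3, 6, 7]
  [7, 0, 4, 7]
  [6, 7, 0, 9]
  [7, 9, 9, 0]

This is the Floyd-Warshall all-pairs shortest-path computation. For each intermediate vertex k = 0, 1, …, 3, update dist[i][j] ← min(dist[i][j], dist[i][k] + dist[k][j]). The final matrix gives, for each (i, j), the minimum total weight of any directed path from i to j (possibly empty when i = j).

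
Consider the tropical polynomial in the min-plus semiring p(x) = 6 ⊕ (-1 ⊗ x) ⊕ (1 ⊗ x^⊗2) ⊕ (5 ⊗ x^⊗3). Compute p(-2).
p(-2) = -3

A tropical monomial a ⊗ x^⊗i evaluates to a + i · x. Evaluating each term at x = -2:
  Term 0 contributes 6 + 0 · -2 = 6
  Term 1 contributes -1 + 1 · -2 = -3
  Term 2 contributes 1 + 2 · -2 = -3
  Term 3 contributes 5 + 3 · -2 = -1
p(-2) = ⊕ of these = min[6, -3, -3, -1] = -3.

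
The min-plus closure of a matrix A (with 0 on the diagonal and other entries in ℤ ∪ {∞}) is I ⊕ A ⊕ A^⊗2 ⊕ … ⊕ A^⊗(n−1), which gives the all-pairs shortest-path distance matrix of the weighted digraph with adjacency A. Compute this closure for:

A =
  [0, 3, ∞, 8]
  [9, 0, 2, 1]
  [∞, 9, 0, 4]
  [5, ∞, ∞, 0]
Closure =
  [0, 3, 5, 4]
  [6, 0, 2, 1]
  [9, 9, 0, 4]
  [5, 8, 10, 0]

This is the Floyd-Warshall all-pairs shortest-path computation. For each intermediate vertex k = 0, 1, …, 3, update dist[i][j] ← min(dist[i][j], dist[i][k] + dist[k][j]). The final matrix gives, for each (i, j), the minimum total weight of any directed path from i to j (possibly empty when i = j).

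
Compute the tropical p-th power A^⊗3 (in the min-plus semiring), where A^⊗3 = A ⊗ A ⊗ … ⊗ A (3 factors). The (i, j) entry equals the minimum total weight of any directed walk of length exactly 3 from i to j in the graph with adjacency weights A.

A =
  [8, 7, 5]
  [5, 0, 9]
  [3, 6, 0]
A^⊗3 =
  [8, 7, 5]
  [5, 0, 9]
  [3, 6, 0]

Each entry (A^⊗3)_ij equals the minimum over all length-3 walks i = v_0 → v_1 → … → v_3 = j of Σ_t A[v_t][v_{t+1}]. For example, for (i, j) = (0, 2) we minimise over 9 possible intermediate vertex sequences; the minimum is 5, attained along the walk 0 → 2 → 2 → 2.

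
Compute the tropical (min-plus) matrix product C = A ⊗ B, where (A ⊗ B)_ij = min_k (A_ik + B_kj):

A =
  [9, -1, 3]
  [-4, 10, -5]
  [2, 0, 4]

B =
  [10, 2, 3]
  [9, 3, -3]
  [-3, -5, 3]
A ⊗ B =
  [0, -2, -4]
  [-8, -10, -2]
  [1, -1, -3]

Apply the min-plus product entry-by-entry:
  C[0][0] = min over k of (A[0][0] + B[0][0] = 9 + 10 = 19, A[0][1] + B[1][0] = -1 + 9 = 8, A[0][2] + B[2][0] = 3 + -3 = 0) = 0 (attained at k = 2)
  C[0][1] = min over k of (A[0][0] + B[0][1] = 9 + 2 = 11, A[0][1] + B[1][1] = -1 + 3 = 2, A[0][2] + B[2][1] = 3 + -5 = -2) = -2 (attained at k = 2)
  C[0][2] = min over k of (A[0][0] + B[0][2] = 9 + 3 = 12, A[0][1] + B[1][2] = -1 + -3 = -4, A[0][2] + B[2][2] = 3 + 3 = 6) = -4 (attained at k = 1)
  C[1][0] = min over k of (A[1][0] + B[0][0] = -4 + 10 = 6, A[1][1] + B[1][0] = 10 + 9 = 19, A[1][2] + B[2][0] = -5 + -3 = -8) = -8 (attained at k = 2)
  C[1][1] = min over k of (A[1][0] + B[0][1] = -4 + 2 = -2, A[1][1] + B[1][1] = 10 + 3 = 13, A[1][2] + B[2][1] = -5 + -5 = -10) = -10 (attained at k = 2)
  C[1][2] = min over k of (A[1][0] + B[0][2] = -4 + 3 = -1, A[1][1] + B[1][2] = 10 + -3 = 7, A[1][2] + B[2][2] = -5 + 3 = -2) = -2 (attained at k = 2)
  C[2][0] = min over k of (A[2][0] + B[0][0] = 2 + 10 = 12, A[2][1] + B[1][0] = 0 + 9 = 9, A[2][2] + B[2][0] = 4 + -3 = 1) = 1 (attained at k = 2)
  C[2][1] = min over k of (A[2][0] + B[0][1] = 2 + 2 = 4, A[2][1] + B[1][1] = 0 + 3 = 3, A[2][2] + B[2][1] = 4 + -5 = -1) = -1 (attained at k = 2)
  C[2][2] = min over k of (A[2][0] + B[0][2] = 2 + 3 = 5, A[2][1] + B[1][2] = 0 + -3 = -3, A[2][2] + B[2][2] = 4 + 3 = 7) = -3 (attained at k = 1)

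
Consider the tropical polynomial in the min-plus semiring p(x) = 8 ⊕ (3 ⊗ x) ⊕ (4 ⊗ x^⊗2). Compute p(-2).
p(-2) = 0

A tropical monomial a ⊗ x^⊗i evaluates to a + i · x. Evaluating each term at x = -2:
  Term 0 contributes 8 + 0 · -2 = 8
  Term 1 contributes 3 + 1 · -2 = 1
  Term 2 contributes 4 + 2 · -2 = 0
p(-2) = ⊕ of these = min[8, 1, 0] = 0.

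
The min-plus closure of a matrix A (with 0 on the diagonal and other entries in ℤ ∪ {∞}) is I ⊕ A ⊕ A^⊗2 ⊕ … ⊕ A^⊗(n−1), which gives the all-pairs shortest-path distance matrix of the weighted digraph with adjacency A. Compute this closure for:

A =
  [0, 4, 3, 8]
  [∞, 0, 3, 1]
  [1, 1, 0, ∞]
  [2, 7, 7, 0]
Closure =
  [0, 4, 3, 5]
  [3, 0, 3, 1]
  [1, 1, 0, 2]
  [2, 6, 5, 0]

This is the Floyd-Warshall all-pairs shortest-path computation. For each intermediate vertex k = 0, 1, …, 3, update dist[i][j] ← min(dist[i][j], dist[i][k] + dist[k][j]). The final matrix gives, for each (i, j), the minimum total weight of any directed path from i to j (possibly empty when i = j).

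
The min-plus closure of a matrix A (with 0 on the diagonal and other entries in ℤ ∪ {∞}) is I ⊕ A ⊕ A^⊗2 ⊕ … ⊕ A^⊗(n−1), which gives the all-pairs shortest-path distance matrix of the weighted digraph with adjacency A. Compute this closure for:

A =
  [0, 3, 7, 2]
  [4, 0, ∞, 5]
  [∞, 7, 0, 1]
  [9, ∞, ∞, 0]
Closure =
  [0, 3, 7, 2]
  [4, 0, 11, 5]
  [10, 7, 0, 1]
  [9, 12, 16, 0]

This is the Floyd-Warshall all-pairs shortest-path computation. For each intermediate vertex k = 0, 1, …, 3, update dist[i][j] ← min(dist[i][j], dist[i][k] + dist[k][j]). The final matrix gives, for each (i, j), the minimum total weight of any directed path from i to j (possibly empty when i = j).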